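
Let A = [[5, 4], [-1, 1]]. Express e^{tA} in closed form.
A has Jordan form J = [[3, 1], [0, 3]] with A = PJP^{-1}, so e^{tA} = P e^{tJ} P^{-1}.

For a Jordan block J_k(λ), e^{tJ_k(λ)} = e^{λt} · (I + tN + t^2 N^2/2! + ... + t^{k-1} N^{k-1}/(k-1)!) where N is the nilpotent superdiagonal part.

Assembling the blocks and conjugating back gives the entries of e^{tA} as shown above.

e^{tA} = [[(2*t + 1)*e^{3*t}, 4*t*e^{3*t}], [-t*e^{3*t}, (1 - 2*t)*e^{3*t}]]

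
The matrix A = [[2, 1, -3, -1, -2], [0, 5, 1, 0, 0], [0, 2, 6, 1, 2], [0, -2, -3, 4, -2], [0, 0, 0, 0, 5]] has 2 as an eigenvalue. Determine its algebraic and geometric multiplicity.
The characteristic polynomial is (x - 5)^4(x - 2), so the factor x - 2 appears with exponent 1: the algebraic multiplicity is 1.

rank(A - 2I) = 4, so the eigenspace has dimension 5 - 4 = 1: the geometric multiplicity is 1.

algebraic multiplicity 1, geometric multiplicity 1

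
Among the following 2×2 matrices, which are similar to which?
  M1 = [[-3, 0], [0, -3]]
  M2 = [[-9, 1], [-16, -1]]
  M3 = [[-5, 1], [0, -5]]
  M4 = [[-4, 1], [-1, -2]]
3 classes: {M1}, {M2, M3}, {M4}

Characteristic polynomials: χ_{M1} = (x + 3)^2, χ_{M2} = (x + 5)^2, χ_{M3} = (x + 5)^2, χ_{M4} = (x + 3)^2.

{M1}: invariant factors x + 3, x + 3.

{M2, M3}: invariant factors (x + 5)^2.

{M4}: invariant factors (x + 3)^2.

Matrices are similar if and only if their invariant-factor lists agree; the partition into similarity classes is {M1}, {M2, M3}, {M4}.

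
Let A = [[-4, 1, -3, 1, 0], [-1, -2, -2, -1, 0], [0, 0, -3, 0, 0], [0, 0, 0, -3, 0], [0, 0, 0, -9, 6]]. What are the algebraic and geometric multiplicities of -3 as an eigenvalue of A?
algebraic multiplicity 4, geometric multiplicity 2

The characteristic polynomial is (x - 6)(x + 3)^4, so the factor x + 3 appears with exponent 4: the algebraic multiplicity is 4.

rank(A + 3I) = 3, so the eigenspace has dimension 5 - 3 = 2: the geometric multiplicity is 2.

Since 2 < 4, A is not diagonalizable.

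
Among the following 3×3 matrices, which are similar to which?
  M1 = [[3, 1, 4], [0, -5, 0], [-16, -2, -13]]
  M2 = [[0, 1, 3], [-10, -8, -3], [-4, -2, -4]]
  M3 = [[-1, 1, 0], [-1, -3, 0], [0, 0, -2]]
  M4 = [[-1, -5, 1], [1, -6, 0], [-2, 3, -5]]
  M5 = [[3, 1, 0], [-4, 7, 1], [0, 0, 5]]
Characteristic polynomials: χ_{M1} = (x + 5)^3, χ_{M2} = (x + 4)^3, χ_{M3} = (x + 2)^3, χ_{M4} = (x + 4)^3, χ_{M5} = (x - 5)^3.

{M1}: invariant factors x + 5, (x + 5)^2.

{M2, M4}: invariant factors (x + 4)^3.

{M3}: invariant factors x + 2, (x + 2)^2.

{M5}: invariant factors (x - 5)^3.

Matrices are similar if and only if their invariant-factor lists agree; the partition into similarity classes is {M1}, {M2, M4}, {M3}, {M5}.

4 classes: {M1}, {M2, M4}, {M3}, {M5}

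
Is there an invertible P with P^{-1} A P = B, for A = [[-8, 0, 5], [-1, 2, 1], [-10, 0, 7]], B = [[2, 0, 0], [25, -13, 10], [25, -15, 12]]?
Both have characteristic polynomial (x - 2)^2(x + 3), but the minimal polynomial of A is (x - 2)^2(x + 3) while the minimal polynomial of B is (x - 2)(x + 3). The minimal polynomial is a similarity invariant, so A and B are not similar.

No.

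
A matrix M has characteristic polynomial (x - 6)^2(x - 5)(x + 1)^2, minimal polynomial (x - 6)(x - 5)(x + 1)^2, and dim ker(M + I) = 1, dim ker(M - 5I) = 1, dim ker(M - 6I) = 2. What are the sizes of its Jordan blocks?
Jordan blocks: (-1, 2), (5, 1), (6, 1), (6, 1)

λ = -1: algebraic multiplicity 2 (exponent in χ_M), largest block size 2 (exponent in m_M), 1 block (geometric multiplicity). This forces block sizes [2].
λ = 5: algebraic multiplicity 1 (exponent in χ_M), largest block size 1 (exponent in m_M), 1 block (geometric multiplicity). This forces block sizes [1].
λ = 6: algebraic multiplicity 2 (exponent in χ_M), largest block size 1 (exponent in m_M), 2 blocks (geometric multiplicity). These force block sizes [1, 1].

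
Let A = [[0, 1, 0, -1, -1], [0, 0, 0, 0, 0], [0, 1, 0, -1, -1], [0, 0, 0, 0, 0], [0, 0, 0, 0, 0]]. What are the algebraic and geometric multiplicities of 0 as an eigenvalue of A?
algebraic multiplicity 5, geometric multiplicity 4

The characteristic polynomial is x^5, so the factor x appears with exponent 5: the algebraic multiplicity is 5.

rank(A) = 1, so the eigenspace has dimension 5 - 1 = 4: the geometric multiplicity is 4.

Since 4 < 5, A is not diagonalizable.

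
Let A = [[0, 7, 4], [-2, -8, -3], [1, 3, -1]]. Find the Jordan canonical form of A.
The characteristic polynomial is det(xI - A) = (x + 3)^3, so the eigenvalues are -3 (algebraic multiplicity 3).

For λ = -3: rank(A + 3I) = 2, rank((A + 3I)^2) = 1, rank((A + 3I)^3) = 0. The eigenspace has dimension 3 - 2 = 1, so there is 1 Jordan block; the rank sequence gives block sizes [3].

Assembling the blocks gives the Jordan form J above.

J = [[-3, 1, 0], [0, -3, 1], [0, 0, -3]]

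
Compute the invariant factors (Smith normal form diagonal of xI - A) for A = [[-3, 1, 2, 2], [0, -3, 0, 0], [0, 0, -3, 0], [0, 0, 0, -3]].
The Jordan structure of A has elementary divisors (x + 3)^2, (x + 3), (x + 3). Arranging the block sizes at each eigenvalue in decreasing order and taking row products gives the invariant factors.

Invariant factors (smallest first, each dividing the next): x + 3, x + 3, (x + 3)^2.

Check: the last factor (x + 3)^2 is the minimal polynomial, and the product (x + 3)^4 is the characteristic polynomial.

x + 3, x + 3, (x + 3)^2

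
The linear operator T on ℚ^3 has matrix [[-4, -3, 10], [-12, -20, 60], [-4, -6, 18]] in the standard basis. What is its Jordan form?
The characteristic polynomial is det(xI - A) = (x + 2)^3, so the eigenvalues are -2 (algebraic multiplicity 3).

For λ = -2: rank(A + 2I) = 1, rank((A + 2I)^2) = 0. The eigenspace has dimension 3 - 1 = 2, so there are 2 Jordan blocks; the rank sequence gives block sizes [2, 1].

Assembling the blocks gives the Jordan form J above.

J = [[-2, 1, 0], [0, -2, 0], [0, 0, -2]]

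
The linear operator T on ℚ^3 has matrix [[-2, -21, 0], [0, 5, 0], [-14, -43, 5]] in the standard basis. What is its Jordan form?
J = [[-2, 0, 0], [0, 5, 1], [0, 0, 5]]

The characteristic polynomial is det(xI - A) = (x - 5)^2(x + 2), so the eigenvalues are -2 (algebraic multiplicity 1), 5 (algebraic multiplicity 2).

For λ = -2: algebraic multiplicity 1 gives one 1×1 block.

For λ = 5: rank(A - 5I) = 2, rank((A - 5I)^2) = 1. The eigenspace has dimension 3 - 2 = 1, so there is 1 Jordan block; the rank sequence gives block sizes [2].

Assembling the blocks gives the Jordan form J above.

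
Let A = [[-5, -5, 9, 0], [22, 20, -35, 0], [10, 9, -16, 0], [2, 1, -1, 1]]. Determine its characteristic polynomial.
xI - A = [[x + 5, 5, -9, 0], [-22, x - 20, 35, 0], [-10, -9, x + 16, 0], [-2, -1, 1, x - 1]].

Expanding det(xI - A) along the first row:
det(xI - A) = + (x + 5)·det([[x - 20, 35, 0], [-9, x + 16, 0], [-1, 1, x - 1]]) - (5)·det([[-22, 35, 0], [-10, x + 16, 0], [-2, 1, x - 1]]) + (-9)·det([[-22, x - 20, 0], [-10, -9, 0], [-2, -1, x - 1]]) - (0)·det([[-22, x - 20, 35], [-10, -9, x + 16], [-2, -1, 1]]).

Evaluating gives χ_A(x) = x^4 - 6x^2 + 8x - 3 = (x - 1)^3(x + 3).

χ_A(x) = (x - 1)^3(x + 3)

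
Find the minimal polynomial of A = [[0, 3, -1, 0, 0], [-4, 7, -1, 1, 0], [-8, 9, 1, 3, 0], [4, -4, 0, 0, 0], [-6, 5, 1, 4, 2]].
The characteristic polynomial factors as (x - 2)^5. The minimal polynomial is ∏(x - λ)^{k_λ} where k_λ is the size of the largest Jordan block at λ.

For λ = 2: rank(A - 2I) = 2, and the largest Jordan block has size 2 (the smallest k with rank((A - 2I)^k) = rank((A - 2I)^(k+1))).

So m_A(x) = (x - 2)^2.

m_A(x) = (x - 2)^2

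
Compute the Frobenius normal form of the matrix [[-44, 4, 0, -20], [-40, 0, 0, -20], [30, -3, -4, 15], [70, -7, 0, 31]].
The invariant factors of A (the non-unit diagonal entries of the Smith normal form of xI - A over ℚ[x]) are x + 4, x + 4, (x + 4)(x + 5), each dividing the next. The characteristic polynomial is their product, (x + 4)^3(x + 5).

The rational canonical form is the block-diagonal matrix of companion matrices C(f_i):
R = [[-4, 0, 0, 0], [0, -4, 0, 0], [0, 0, 0, -20], [0, 0, 1, -9]].

R = [[-4, 0, 0, 0], [0, -4, 0, 0], [0, 0, 0, -20], [0, 0, 1, -9]]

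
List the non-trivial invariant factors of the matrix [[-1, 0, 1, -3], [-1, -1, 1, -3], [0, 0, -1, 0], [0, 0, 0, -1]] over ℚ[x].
x + 1, (x + 1)^3

The Jordan structure of A has elementary divisors (x + 1)^3, (x + 1). Arranging the block sizes at each eigenvalue in decreasing order and taking row products gives the invariant factors.

Invariant factors (smallest first, each dividing the next): x + 1, (x + 1)^3.

Check: the last factor (x + 1)^3 is the minimal polynomial, and the product (x + 1)^4 is the characteristic polynomial.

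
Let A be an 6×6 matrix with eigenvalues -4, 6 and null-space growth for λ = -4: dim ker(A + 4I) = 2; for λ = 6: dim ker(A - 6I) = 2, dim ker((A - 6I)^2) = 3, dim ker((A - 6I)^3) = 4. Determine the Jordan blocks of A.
Jordan blocks: (-4, 1), (-4, 1), (6, 3), (6, 1)

λ = -4: successive nullity increments [2] count blocks of size ≥ k; block sizes are [1, 1].
λ = 6: successive nullity increments [2, 1, 1] count blocks of size ≥ k; block sizes are [3, 1].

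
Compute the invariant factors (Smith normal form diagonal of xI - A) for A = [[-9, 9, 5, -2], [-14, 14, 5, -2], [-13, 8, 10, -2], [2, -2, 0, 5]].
The Jordan structure of A has elementary divisors (x - 5)^3, (x - 5). Arranging the block sizes at each eigenvalue in decreasing order and taking row products gives the invariant factors.

Invariant factors (smallest first, each dividing the next): x - 5, (x - 5)^3.

Check: the last factor (x - 5)^3 is the minimal polynomial, and the product (x - 5)^4 is the characteristic polynomial.

x - 5, (x - 5)^3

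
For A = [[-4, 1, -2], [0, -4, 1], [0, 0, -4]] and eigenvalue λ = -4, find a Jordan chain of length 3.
v_1 = [[-2, 2, 1]]^T, v_2 = [[0, 1, 0]]^T, v_3 = [[1, 0, 0]]^T

We seek v_1 ∈ ker((A + 4I)^3) \ ker((A + 4I)^2), then set v_{i+1} = (A + 4I) v_i.

One such chain is v_1 = [[-2, 2, 1]]^T, v_2 = [[0, 1, 0]]^T, v_3 = [[1, 0, 0]]^T. Check: (A + 4I) v_3 = [[0, 0, 0]]^T = 0.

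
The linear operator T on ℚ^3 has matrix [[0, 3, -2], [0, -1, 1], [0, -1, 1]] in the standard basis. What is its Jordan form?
J = [[0, 1, 0], [0, 0, 1], [0, 0, 0]]

The characteristic polynomial is det(xI - A) = x^3, so the eigenvalues are 0 (algebraic multiplicity 3).

For λ = 0: rank(A) = 2, rank(A^2) = 1, rank(A^3) = 0. The eigenspace has dimension 3 - 2 = 1, so there is 1 Jordan block; the rank sequence gives block sizes [3].

Assembling the blocks gives the Jordan form J above.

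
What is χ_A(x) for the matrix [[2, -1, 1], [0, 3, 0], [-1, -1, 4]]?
χ_A(x) = (x - 3)^3

xI - A = [[x - 2, 1, -1], [0, x - 3, 0], [1, 1, x - 4]].

Expanding det(xI - A) along the first row:
det(xI - A) = + (x - 2)·det([[x - 3, 0], [1, x - 4]]) - (1)·det([[0, 0], [1, x - 4]]) + (-1)·det([[0, x - 3], [1, 1]]).

Evaluating gives χ_A(x) = x^3 - 9x^2 + 27x - 27 = (x - 3)^3.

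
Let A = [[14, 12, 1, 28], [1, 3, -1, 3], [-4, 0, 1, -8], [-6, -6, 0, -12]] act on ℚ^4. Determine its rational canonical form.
The invariant factors of A (the non-unit diagonal entries of the Smith normal form of xI - A over ℚ[x]) are x^2 - 3x + 6, x^2 - 3x + 6, each dividing the next. The characteristic polynomial is their product, (x^2 - 3x + 6)^2.

The rational canonical form is the block-diagonal matrix of companion matrices C(f_i):
R = [[0, -6, 0, 0], [1, 3, 0, 0], [0, 0, 0, -6], [0, 0, 1, 3]].

Note the characteristic polynomial does not split into linear factors over ℚ, so A has no Jordan form over ℚ; the rational canonical form exists over any field.

R = [[0, -6, 0, 0], [1, 3, 0, 0], [0, 0, 0, -6], [0, 0, 1, 3]]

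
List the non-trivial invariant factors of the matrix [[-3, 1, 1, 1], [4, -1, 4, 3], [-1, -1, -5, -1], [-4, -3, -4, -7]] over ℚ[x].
The Jordan structure of A has elementary divisors (x + 4)^2, (x + 4)^2. Arranging the block sizes at each eigenvalue in decreasing order and taking row products gives the invariant factors.

Invariant factors (smallest first, each dividing the next): (x + 4)^2, (x + 4)^2.

Check: the last factor (x + 4)^2 is the minimal polynomial, and the product (x + 4)^4 is the characteristic polynomial.

(x + 4)^2, (x + 4)^2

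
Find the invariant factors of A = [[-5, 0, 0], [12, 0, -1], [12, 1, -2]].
(x + 1)^2(x + 5)

The Jordan structure of A has elementary divisors (x + 5), (x + 1)^2. Arranging the block sizes at each eigenvalue in decreasing order and taking row products gives the invariant factors.

Invariant factors (smallest first, each dividing the next): (x + 1)^2(x + 5).

Check: the last factor (x + 1)^2(x + 5) is the minimal polynomial, and the product (x + 1)^2(x + 5) is the characteristic polynomial.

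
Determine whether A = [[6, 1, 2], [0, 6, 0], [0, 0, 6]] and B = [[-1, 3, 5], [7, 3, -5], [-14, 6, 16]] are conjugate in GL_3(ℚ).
Yes.

Two matrices over a field are similar if and only if they have the same invariant factors.

Both A and B have characteristic polynomial (x - 6)^3 and minimal polynomial (x - 6)^2. Computing further, both have invariant factors x - 6, (x - 6)^2. Hence A and B are similar.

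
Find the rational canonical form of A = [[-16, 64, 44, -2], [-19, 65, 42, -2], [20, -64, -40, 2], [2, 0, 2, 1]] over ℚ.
The invariant factors of A (the non-unit diagonal entries of the Smith normal form of xI - A over ℚ[x]) are (x - 4)(x - 1), (x - 4)(x - 1), each dividing the next. The characteristic polynomial is their product, (x - 4)^2(x - 1)^2.

The rational canonical form is the block-diagonal matrix of companion matrices C(f_i):
R = [[0, -4, 0, 0], [1, 5, 0, 0], [0, 0, 0, -4], [0, 0, 1, 5]].

R = [[0, -4, 0, 0], [1, 5, 0, 0], [0, 0, 0, -4], [0, 0, 1, 5]]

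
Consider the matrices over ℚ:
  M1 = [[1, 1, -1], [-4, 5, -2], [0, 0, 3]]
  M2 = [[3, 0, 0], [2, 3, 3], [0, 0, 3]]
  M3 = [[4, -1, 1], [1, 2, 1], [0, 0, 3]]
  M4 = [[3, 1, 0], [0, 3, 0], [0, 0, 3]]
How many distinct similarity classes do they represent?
1 class: {M1, M2, M3, M4}

Characteristic polynomials: χ_{M1} = (x - 3)^3, χ_{M2} = (x - 3)^3, χ_{M3} = (x - 3)^3, χ_{M4} = (x - 3)^3.

{M1, M2, M3, M4}: invariant factors x - 3, (x - 3)^2.

Matrices are similar if and only if their invariant-factor lists agree; the partition into similarity classes is {M1, M2, M3, M4}.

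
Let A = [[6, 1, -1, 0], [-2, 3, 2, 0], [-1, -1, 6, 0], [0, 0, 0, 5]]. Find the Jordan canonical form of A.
The characteristic polynomial is det(xI - A) = (x - 5)^4, so the eigenvalues are 5 (algebraic multiplicity 4).

For λ = 5: rank(A - 5I) = 1, rank((A - 5I)^2) = 0. The eigenspace has dimension 4 - 1 = 3, so there are 3 Jordan blocks; the rank sequence gives block sizes [2, 1, 1].

Assembling the blocks gives the Jordan form J above.

J = [[5, 1, 0, 0], [0, 5, 0, 0], [0, 0, 5, 0], [0, 0, 0, 5]]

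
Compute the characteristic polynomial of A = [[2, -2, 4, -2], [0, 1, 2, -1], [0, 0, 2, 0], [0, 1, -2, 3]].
xI - A = [[x - 2, 2, -4, 2], [0, x - 1, -2, 1], [0, 0, x - 2, 0], [0, -1, 2, x - 3]].

Expanding det(xI - A) along the first row:
det(xI - A) = + (x - 2)·det([[x - 1, -2, 1], [0, x - 2, 0], [-1, 2, x - 3]]) - (2)·det([[0, -2, 1], [0, x - 2, 0], [0, 2, x - 3]]) + (-4)·det([[0, x - 1, 1], [0, 0, 0], [0, -1, x - 3]]) - (2)·det([[0, x - 1, -2], [0, 0, x - 2], [0, -1, 2]]).

Evaluating gives χ_A(x) = x^4 - 8x^3 + 24x^2 - 32x + 16 = (x - 2)^4.

χ_A(x) = (x - 2)^4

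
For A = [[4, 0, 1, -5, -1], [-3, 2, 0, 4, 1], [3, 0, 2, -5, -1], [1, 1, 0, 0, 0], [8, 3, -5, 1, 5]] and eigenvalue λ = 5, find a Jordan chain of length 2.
v_1 = [[0, 0, 0, 0, 1]]^T, v_2 = [[-1, 1, -1, 0, 0]]^T

We seek v_1 ∈ ker((A - 5I)^2) \ ker(A - 5I), then set v_{i+1} = (A - 5I) v_i.

One such chain is v_1 = [[0, 0, 0, 0, 1]]^T, v_2 = [[-1, 1, -1, 0, 0]]^T. Check: (A - 5I) v_2 = [[0, 0, 0, 0, 0]]^T = 0.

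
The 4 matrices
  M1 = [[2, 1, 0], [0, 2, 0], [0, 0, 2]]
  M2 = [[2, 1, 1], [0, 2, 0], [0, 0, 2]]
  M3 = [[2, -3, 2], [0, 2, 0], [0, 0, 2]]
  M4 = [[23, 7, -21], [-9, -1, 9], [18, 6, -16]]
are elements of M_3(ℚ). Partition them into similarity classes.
Characteristic polynomials: χ_{M1} = (x - 2)^3, χ_{M2} = (x - 2)^3, χ_{M3} = (x - 2)^3, χ_{M4} = (x - 2)^3.

{M1, M2, M3, M4}: invariant factors x - 2, (x - 2)^2.

Matrices are similar if and only if their invariant-factor lists agree; the partition into similarity classes is {M1, M2, M3, M4}.

1 class: {M1, M2, M3, M4}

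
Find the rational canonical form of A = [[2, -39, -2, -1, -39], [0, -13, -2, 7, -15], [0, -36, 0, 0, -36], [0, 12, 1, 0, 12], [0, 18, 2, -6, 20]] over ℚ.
R = [[2, 0, 0, 0, 0], [0, 2, 0, 0, 0], [0, 0, 0, 0, -36], [0, 0, 1, 0, 12], [0, 0, 0, 1, 5]]

The invariant factors of A (the non-unit diagonal entries of the Smith normal form of xI - A over ℚ[x]) are x - 2, x - 2, (x - 6)(x - 2)(x + 3), each dividing the next. The characteristic polynomial is their product, (x - 6)(x - 2)^3(x + 3).

The rational canonical form is the block-diagonal matrix of companion matrices C(f_i):
R = [[2, 0, 0, 0, 0], [0, 2, 0, 0, 0], [0, 0, 0, 0, -36], [0, 0, 1, 0, 12], [0, 0, 0, 1, 5]].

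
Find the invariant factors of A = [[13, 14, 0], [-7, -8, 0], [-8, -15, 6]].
(x - 6)^2(x + 1)

The Jordan structure of A has elementary divisors (x + 1), (x - 6)^2. Arranging the block sizes at each eigenvalue in decreasing order and taking row products gives the invariant factors.

Invariant factors (smallest first, each dividing the next): (x - 6)^2(x + 1).

Check: the last factor (x - 6)^2(x + 1) is the minimal polynomial, and the product (x - 6)^2(x + 1) is the characteristic polynomial.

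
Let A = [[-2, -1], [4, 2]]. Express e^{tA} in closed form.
A has Jordan form J = [[0, 1], [0, 0]] with A = PJP^{-1}, so e^{tA} = P e^{tJ} P^{-1}.

For a Jordan block J_k(λ), e^{tJ_k(λ)} = e^{λt} · (I + tN + t^2 N^2/2! + ... + t^{k-1} N^{k-1}/(k-1)!) where N is the nilpotent superdiagonal part.

Assembling the blocks and conjugating back gives the entries of e^{tA} as shown above.

e^{tA} = [[1 - 2*t, -t], [4*t, 2*t + 1]]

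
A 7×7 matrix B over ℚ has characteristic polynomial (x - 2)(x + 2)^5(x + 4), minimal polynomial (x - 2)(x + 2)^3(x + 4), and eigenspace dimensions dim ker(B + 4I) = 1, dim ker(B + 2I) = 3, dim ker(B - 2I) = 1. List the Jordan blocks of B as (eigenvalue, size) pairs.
λ = -4: algebraic multiplicity 1 (exponent in χ_B), largest block size 1 (exponent in m_B), 1 block (geometric multiplicity). This forces block sizes [1].
λ = -2: algebraic multiplicity 5 (exponent in χ_B), largest block size 3 (exponent in m_B), 3 blocks (geometric multiplicity). These force block sizes [3, 1, 1].
λ = 2: algebraic multiplicity 1 (exponent in χ_B), largest block size 1 (exponent in m_B), 1 block (geometric multiplicity). This forces block sizes [1].

Jordan blocks: (-4, 1), (-2, 3), (-2, 1), (-2, 1), (2, 1)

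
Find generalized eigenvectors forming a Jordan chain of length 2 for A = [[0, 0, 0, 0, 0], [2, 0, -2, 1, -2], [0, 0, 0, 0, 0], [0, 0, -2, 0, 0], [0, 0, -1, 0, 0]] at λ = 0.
We seek v_1 ∈ ker(A^2) \ ker(A), then set v_{i+1} = A v_i.

One such chain is v_1 = [[0, 0, 1, 2, 0]]^T, v_2 = [[0, 0, 0, -2, -1]]^T. Check: A v_2 = [[0, 0, 0, 0, 0]]^T = 0.

v_1 = [[0, 0, 1, 2, 0]]^T, v_2 = [[0, 0, 0, -2, -1]]^T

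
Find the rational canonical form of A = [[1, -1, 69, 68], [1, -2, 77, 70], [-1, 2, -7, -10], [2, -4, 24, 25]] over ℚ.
R = [[5, 0, 0, 0], [0, 0, 0, 50], [0, 1, 0, -45], [0, 0, 1, 12]]

The invariant factors of A (the non-unit diagonal entries of the Smith normal form of xI - A over ℚ[x]) are x - 5, (x - 5)^2(x - 2), each dividing the next. The characteristic polynomial is their product, (x - 5)^3(x - 2).

The rational canonical form is the block-diagonal matrix of companion matrices C(f_i):
R = [[5, 0, 0, 0], [0, 0, 0, 50], [0, 1, 0, -45], [0, 0, 1, 12]].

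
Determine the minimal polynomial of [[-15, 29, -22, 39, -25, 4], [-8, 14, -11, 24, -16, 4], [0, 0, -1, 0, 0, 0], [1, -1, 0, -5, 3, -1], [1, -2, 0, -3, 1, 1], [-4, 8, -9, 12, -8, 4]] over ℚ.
m_A(x) = (x - 2)^2(x + 1)(x + 2)^2

The characteristic polynomial factors as (x - 2)^2(x + 1)^2(x + 2)^2. The minimal polynomial is ∏(x - λ)^{k_λ} where k_λ is the size of the largest Jordan block at λ.

For λ = -2: rank(A + 2I) = 5, and the largest Jordan block has size 2 (the smallest k with rank((A + 2I)^k) = rank((A + 2I)^(k+1))).
For λ = -1: rank(A + I) = 4, and the largest Jordan block has size 1 (the smallest k with rank((A + I)^k) = rank((A + I)^(k+1))).
For λ = 2: rank(A - 2I) = 5, and the largest Jordan block has size 2 (the smallest k with rank((A - 2I)^k) = rank((A - 2I)^(k+1))).

So m_A(x) = (x - 2)^2(x + 1)(x + 2)^2.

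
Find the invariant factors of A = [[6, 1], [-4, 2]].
The Jordan structure of A has elementary divisors (x - 4)^2. Arranging the block sizes at each eigenvalue in decreasing order and taking row products gives the invariant factors.

Invariant factors (smallest first, each dividing the next): (x - 4)^2.

Check: the last factor (x - 4)^2 is the minimal polynomial, and the product (x - 4)^2 is the characteristic polynomial.

(x - 4)^2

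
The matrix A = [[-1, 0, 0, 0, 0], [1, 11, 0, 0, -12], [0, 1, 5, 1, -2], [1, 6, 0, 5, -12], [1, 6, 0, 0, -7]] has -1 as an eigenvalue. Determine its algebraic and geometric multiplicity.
The characteristic polynomial is (x - 5)^3(x + 1)^2, so the factor x + 1 appears with exponent 2: the algebraic multiplicity is 2.

rank(A + I) = 4, so the eigenspace has dimension 5 - 4 = 1: the geometric multiplicity is 1.

Since 1 < 2, A is not diagonalizable.

algebraic multiplicity 2, geometric multiplicity 1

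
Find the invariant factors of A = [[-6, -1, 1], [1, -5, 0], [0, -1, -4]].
(x + 5)^3

The Jordan structure of A has elementary divisors (x + 5)^3. Arranging the block sizes at each eigenvalue in decreasing order and taking row products gives the invariant factors.

Invariant factors (smallest first, each dividing the next): (x + 5)^3.

Check: the last factor (x + 5)^3 is the minimal polynomial, and the product (x + 5)^3 is the characteristic polynomial.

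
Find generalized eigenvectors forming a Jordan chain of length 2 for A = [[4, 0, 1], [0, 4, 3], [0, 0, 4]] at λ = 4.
v_1 = [[-1, -3, 1]]^T, v_2 = [[1, 3, 0]]^T

We seek v_1 ∈ ker((A - 4I)^2) \ ker(A - 4I), then set v_{i+1} = (A - 4I) v_i.

One such chain is v_1 = [[-1, -3, 1]]^T, v_2 = [[1, 3, 0]]^T. Check: (A - 4I) v_2 = [[0, 0, 0]]^T = 0.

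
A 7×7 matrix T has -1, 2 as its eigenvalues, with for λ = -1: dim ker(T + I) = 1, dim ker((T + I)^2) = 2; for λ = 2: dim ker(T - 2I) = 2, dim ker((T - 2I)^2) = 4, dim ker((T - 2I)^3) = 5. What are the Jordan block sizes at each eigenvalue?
λ = -1: successive nullity increments [1, 1] count blocks of size ≥ k; block sizes are [2].
λ = 2: successive nullity increments [2, 2, 1] count blocks of size ≥ k; block sizes are [3, 2].

Jordan blocks: (-1, 2), (2, 3), (2, 2)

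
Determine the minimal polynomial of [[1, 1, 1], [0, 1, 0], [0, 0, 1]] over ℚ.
The characteristic polynomial factors as (x - 1)^3. The minimal polynomial is ∏(x - λ)^{k_λ} where k_λ is the size of the largest Jordan block at λ.

For λ = 1: rank(A - I) = 1, and the largest Jordan block has size 2 (the smallest k with rank((A - I)^k) = rank((A - I)^(k+1))).

So m_A(x) = (x - 1)^2.

m_A(x) = (x - 1)^2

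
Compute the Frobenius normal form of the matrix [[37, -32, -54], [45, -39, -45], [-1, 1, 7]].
R = [[0, 0, -120], [1, 0, 26], [0, 1, 5]]

The invariant factors of A (the non-unit diagonal entries of the Smith normal form of xI - A over ℚ[x]) are (x - 6)(x - 4)(x + 5), each dividing the next. The characteristic polynomial is their product, (x - 6)(x - 4)(x + 5).

The rational canonical form is the block-diagonal matrix of companion matrices C(f_i):
R = [[0, 0, -120], [1, 0, 26], [0, 1, 5]].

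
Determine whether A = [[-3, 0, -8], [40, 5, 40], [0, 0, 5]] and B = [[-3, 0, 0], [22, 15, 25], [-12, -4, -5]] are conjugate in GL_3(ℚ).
No.

Both have characteristic polynomial (x - 5)^2(x + 3), but the minimal polynomial of A is (x - 5)(x + 3) while the minimal polynomial of B is (x - 5)^2(x + 3). The minimal polynomial is a similarity invariant, so A and B are not similar.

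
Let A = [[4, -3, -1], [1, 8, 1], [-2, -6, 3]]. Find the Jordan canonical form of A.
J = [[5, 1, 0], [0, 5, 0], [0, 0, 5]]

The characteristic polynomial is det(xI - A) = (x - 5)^3, so the eigenvalues are 5 (algebraic multiplicity 3).

For λ = 5: rank(A - 5I) = 1, rank((A - 5I)^2) = 0. The eigenspace has dimension 3 - 1 = 2, so there are 2 Jordan blocks; the rank sequence gives block sizes [2, 1].

Assembling the blocks gives the Jordan form J above.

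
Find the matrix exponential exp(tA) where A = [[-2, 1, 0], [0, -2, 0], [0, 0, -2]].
A has Jordan form J = [[-2, 1, 0], [0, -2, 0], [0, 0, -2]] with A = PJP^{-1}, so e^{tA} = P e^{tJ} P^{-1}.

For a Jordan block J_k(λ), e^{tJ_k(λ)} = e^{λt} · (I + tN + t^2 N^2/2! + ... + t^{k-1} N^{k-1}/(k-1)!) where N is the nilpotent superdiagonal part.

Assembling the blocks and conjugating back gives the entries of e^{tA} as shown above.

e^{tA} = [[e^{-2*t}, t*e^{-2*t}, 0], [0, e^{-2*t}, 0], [0, 0, e^{-2*t}]]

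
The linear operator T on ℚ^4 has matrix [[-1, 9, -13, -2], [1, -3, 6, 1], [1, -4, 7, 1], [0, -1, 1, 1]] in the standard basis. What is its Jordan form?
The characteristic polynomial is det(xI - A) = (x - 1)^4, so the eigenvalues are 1 (algebraic multiplicity 4).

For λ = 1: rank(A - I) = 2, rank((A - I)^2) = 0. The eigenspace has dimension 4 - 2 = 2, so there are 2 Jordan blocks; the rank sequence gives block sizes [2, 2].

Assembling the blocks gives the Jordan form J above.

J = [[1, 1, 0, 0], [0, 1, 0, 0], [0, 0, 1, 1], [0, 0, 0, 1]]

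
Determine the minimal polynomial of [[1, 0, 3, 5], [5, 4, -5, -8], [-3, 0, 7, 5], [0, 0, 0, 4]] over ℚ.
m_A(x) = (x - 4)^2

The characteristic polynomial factors as (x - 4)^4. The minimal polynomial is ∏(x - λ)^{k_λ} where k_λ is the size of the largest Jordan block at λ.

For λ = 4: rank(A - 4I) = 2, and the largest Jordan block has size 2 (the smallest k with rank((A - 4I)^k) = rank((A - 4I)^(k+1))).

So m_A(x) = (x - 4)^2.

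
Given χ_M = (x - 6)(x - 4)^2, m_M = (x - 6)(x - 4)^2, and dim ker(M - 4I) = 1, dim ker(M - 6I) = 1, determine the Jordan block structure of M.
Jordan blocks: (4, 2), (6, 1)

λ = 4: algebraic multiplicity 2 (exponent in χ_M), largest block size 2 (exponent in m_M), 1 block (geometric multiplicity). This forces block sizes [2].
λ = 6: algebraic multiplicity 1 (exponent in χ_M), largest block size 1 (exponent in m_M), 1 block (geometric multiplicity). This forces block sizes [1].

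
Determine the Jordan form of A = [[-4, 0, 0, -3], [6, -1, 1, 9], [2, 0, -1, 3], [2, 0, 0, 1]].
The characteristic polynomial is det(xI - A) = (x + 1)^3(x + 2), so the eigenvalues are -2 (algebraic multiplicity 1), -1 (algebraic multiplicity 3).

For λ = -2: algebraic multiplicity 1 gives one 1×1 block.

For λ = -1: rank(A + I) = 3, rank((A + I)^2) = 2, rank((A + I)^3) = 1. The eigenspace has dimension 4 - 3 = 1, so there is 1 Jordan block; the rank sequence gives block sizes [3].

Assembling the blocks gives the Jordan form J above.

J = [[-2, 0, 0, 0], [0, -1, 1, 0], [0, 0, -1, 1], [0, 0, 0, -1]]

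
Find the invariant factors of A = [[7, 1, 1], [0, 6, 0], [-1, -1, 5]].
x - 6, (x - 6)^2

The Jordan structure of A has elementary divisors (x - 6)^2, (x - 6). Arranging the block sizes at each eigenvalue in decreasing order and taking row products gives the invariant factors.

Invariant factors (smallest first, each dividing the next): x - 6, (x - 6)^2.

Check: the last factor (x - 6)^2 is the minimal polynomial, and the product (x - 6)^3 is the characteristic polynomial.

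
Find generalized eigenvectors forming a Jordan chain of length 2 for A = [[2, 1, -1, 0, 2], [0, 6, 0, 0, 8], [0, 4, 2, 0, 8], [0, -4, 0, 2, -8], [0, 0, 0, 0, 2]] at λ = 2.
v_1 = [[0, 0, -1, 0, 0]]^T, v_2 = [[1, 0, 0, 0, 0]]^T

We seek v_1 ∈ ker((A - 2I)^2) \ ker(A - 2I), then set v_{i+1} = (A - 2I) v_i.

One such chain is v_1 = [[0, 0, -1, 0, 0]]^T, v_2 = [[1, 0, 0, 0, 0]]^T. Check: (A - 2I) v_2 = [[0, 0, 0, 0, 0]]^T = 0.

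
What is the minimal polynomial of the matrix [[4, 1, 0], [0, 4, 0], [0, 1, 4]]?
The characteristic polynomial factors as (x - 4)^3. The minimal polynomial is ∏(x - λ)^{k_λ} where k_λ is the size of the largest Jordan block at λ.

For λ = 4: rank(A - 4I) = 1, and the largest Jordan block has size 2 (the smallest k with rank((A - 4I)^k) = rank((A - 4I)^(k+1))).

So m_A(x) = (x - 4)^2.

m_A(x) = (x - 4)^2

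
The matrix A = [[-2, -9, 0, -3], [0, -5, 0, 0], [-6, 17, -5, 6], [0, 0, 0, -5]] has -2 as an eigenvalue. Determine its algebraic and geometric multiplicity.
algebraic multiplicity 1, geometric multiplicity 1

The characteristic polynomial is (x + 2)(x + 5)^3, so the factor x + 2 appears with exponent 1: the algebraic multiplicity is 1.

rank(A + 2I) = 3, so the eigenspace has dimension 4 - 3 = 1: the geometric multiplicity is 1.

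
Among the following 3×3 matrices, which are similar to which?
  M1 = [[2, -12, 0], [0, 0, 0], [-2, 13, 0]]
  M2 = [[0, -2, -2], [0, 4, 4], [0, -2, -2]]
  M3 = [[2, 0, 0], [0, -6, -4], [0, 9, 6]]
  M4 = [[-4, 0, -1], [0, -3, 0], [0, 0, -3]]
Characteristic polynomials: χ_{M1} = x^2(x - 2), χ_{M2} = x^2(x - 2), χ_{M3} = x^2(x - 2), χ_{M4} = (x + 3)^2(x + 4).

{M1, M3}: invariant factors x^2(x - 2).

{M2}: invariant factors x, x(x - 2).

{M4}: invariant factors x + 3, (x + 3)(x + 4).

Matrices are similar if and only if their invariant-factor lists agree; the partition into similarity classes is {M1, M3}, {M2}, {M4}.

3 classes: {M1, M3}, {M2}, {M4}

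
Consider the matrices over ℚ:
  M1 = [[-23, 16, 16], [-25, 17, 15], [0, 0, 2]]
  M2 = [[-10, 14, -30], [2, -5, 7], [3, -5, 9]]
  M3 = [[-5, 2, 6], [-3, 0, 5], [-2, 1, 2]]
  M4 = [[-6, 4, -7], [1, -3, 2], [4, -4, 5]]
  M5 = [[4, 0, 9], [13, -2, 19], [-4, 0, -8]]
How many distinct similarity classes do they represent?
4 classes: {M1}, {M2, M5}, {M3}, {M4}

Characteristic polynomials: χ_{M1} = (x - 2)(x + 3)^2, χ_{M2} = (x + 2)^3, χ_{M3} = (x + 1)^3, χ_{M4} = (x + 1)^2(x + 2), χ_{M5} = (x + 2)^3.

{M1}: invariant factors (x - 2)(x + 3)^2.

{M2, M5}: invariant factors (x + 2)^3.

{M3}: invariant factors (x + 1)^3.

{M4}: invariant factors (x + 1)^2(x + 2).

Matrices are similar if and only if their invariant-factor lists agree; the partition into similarity classes is {M1}, {M2, M5}, {M3}, {M4}.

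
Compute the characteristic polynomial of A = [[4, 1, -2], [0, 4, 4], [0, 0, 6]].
xI - A = [[x - 4, -1, 2], [0, x - 4, -4], [0, 0, x - 6]].

Expanding det(xI - A) along the first row:
det(xI - A) = + (x - 4)·det([[x - 4, -4], [0, x - 6]]) - (-1)·det([[0, -4], [0, x - 6]]) + (2)·det([[0, x - 4], [0, 0]]).

Evaluating gives χ_A(x) = x^3 - 14x^2 + 64x - 96 = (x - 6)(x - 4)^2.

χ_A(x) = (x - 6)(x - 4)^2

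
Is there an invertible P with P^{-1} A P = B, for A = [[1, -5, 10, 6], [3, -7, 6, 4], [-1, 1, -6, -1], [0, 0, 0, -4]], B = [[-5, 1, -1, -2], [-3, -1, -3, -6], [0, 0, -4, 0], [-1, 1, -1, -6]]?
Both have characteristic polynomial (x + 4)^4 and minimal polynomial (x + 4)^2. But rank(A + 4I) = 2 for A while rank(B + 4I) = 1 for B, so the number of Jordan blocks at λ = -4 differs. A and B are not similar.

No.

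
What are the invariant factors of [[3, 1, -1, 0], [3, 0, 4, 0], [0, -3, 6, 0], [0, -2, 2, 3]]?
The Jordan structure of A has elementary divisors (x - 3)^3, (x - 3). Arranging the block sizes at each eigenvalue in decreasing order and taking row products gives the invariant factors.

Invariant factors (smallest first, each dividing the next): x - 3, (x - 3)^3.

Check: the last factor (x - 3)^3 is the minimal polynomial, and the product (x - 3)^4 is the characteristic polynomial.

x - 3, (x - 3)^3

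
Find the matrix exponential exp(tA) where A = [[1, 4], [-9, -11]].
A has Jordan form J = [[-5, 1], [0, -5]] with A = PJP^{-1}, so e^{tA} = P e^{tJ} P^{-1}.

For a Jordan block J_k(λ), e^{tJ_k(λ)} = e^{λt} · (I + tN + t^2 N^2/2! + ... + t^{k-1} N^{k-1}/(k-1)!) where N is the nilpotent superdiagonal part.

Assembling the blocks and conjugating back gives the entries of e^{tA} as shown above.

e^{tA} = [[(6*t + 1)*e^{-5*t}, 4*t*e^{-5*t}], [-9*t*e^{-5*t}, (1 - 6*t)*e^{-5*t}]]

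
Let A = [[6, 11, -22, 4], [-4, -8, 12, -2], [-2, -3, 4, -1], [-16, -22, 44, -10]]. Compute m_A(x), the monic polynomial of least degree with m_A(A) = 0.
m_A(x) = (x + 2)^2

The characteristic polynomial factors as (x + 2)^4. The minimal polynomial is ∏(x - λ)^{k_λ} where k_λ is the size of the largest Jordan block at λ.

For λ = -2: rank(A + 2I) = 2, and the largest Jordan block has size 2 (the smallest k with rank((A + 2I)^k) = rank((A + 2I)^(k+1))).

So m_A(x) = (x + 2)^2.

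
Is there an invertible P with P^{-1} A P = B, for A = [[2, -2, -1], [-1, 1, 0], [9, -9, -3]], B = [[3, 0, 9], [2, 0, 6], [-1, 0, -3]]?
No.

Both have characteristic polynomial x^3, but the minimal polynomial of A is x^3 while the minimal polynomial of B is x^2. The minimal polynomial is a similarity invariant, so A and B are not similar.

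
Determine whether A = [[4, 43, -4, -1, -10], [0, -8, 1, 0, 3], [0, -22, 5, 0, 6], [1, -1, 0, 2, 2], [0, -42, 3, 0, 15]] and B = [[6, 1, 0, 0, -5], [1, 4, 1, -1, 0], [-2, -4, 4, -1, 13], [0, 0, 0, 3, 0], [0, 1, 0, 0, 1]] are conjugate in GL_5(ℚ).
Yes.

Two matrices over a field are similar if and only if they have the same invariant factors.

Both A and B have characteristic polynomial (x - 6)(x - 3)^4 and minimal polynomial (x - 6)(x - 3)^3. Computing further, both have invariant factors x - 3, (x - 6)(x - 3)^3. Hence A and B are similar.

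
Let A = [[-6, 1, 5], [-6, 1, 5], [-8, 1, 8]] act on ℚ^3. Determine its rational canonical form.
R = [[0, 0, 0], [1, 0, 5], [0, 1, 3]]

The invariant factors of A (the non-unit diagonal entries of the Smith normal form of xI - A over ℚ[x]) are x(x^2 - 3x - 5), each dividing the next. The characteristic polynomial is their product, x(x^2 - 3x - 5).

The rational canonical form is the block-diagonal matrix of companion matrices C(f_i):
R = [[0, 0, 0], [1, 0, 5], [0, 1, 3]].

Note the characteristic polynomial does not split into linear factors over ℚ, so A has no Jordan form over ℚ; the rational canonical form exists over any field.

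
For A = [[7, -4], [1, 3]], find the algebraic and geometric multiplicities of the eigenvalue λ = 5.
algebraic multiplicity 2, geometric multiplicity 1

The characteristic polynomial is (x - 5)^2, so the factor x - 5 appears with exponent 2: the algebraic multiplicity is 2.

rank(A - 5I) = 1, so the eigenspace has dimension 2 - 1 = 1: the geometric multiplicity is 1.

Since 1 < 2, A is not diagonalizable.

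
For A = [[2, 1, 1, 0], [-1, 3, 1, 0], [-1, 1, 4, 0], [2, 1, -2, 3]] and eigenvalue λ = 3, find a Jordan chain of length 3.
v_1 = [[0, 1, 1, 0]]^T, v_2 = [[2, 1, 2, -1]]^T, v_3 = [[1, 0, 1, 1]]^T

We seek v_1 ∈ ker((A - 3I)^3) \ ker((A - 3I)^2), then set v_{i+1} = (A - 3I) v_i.

One such chain is v_1 = [[0, 1, 1, 0]]^T, v_2 = [[2, 1, 2, -1]]^T, v_3 = [[1, 0, 1, 1]]^T. Check: (A - 3I) v_3 = [[0, 0, 0, 0]]^T = 0.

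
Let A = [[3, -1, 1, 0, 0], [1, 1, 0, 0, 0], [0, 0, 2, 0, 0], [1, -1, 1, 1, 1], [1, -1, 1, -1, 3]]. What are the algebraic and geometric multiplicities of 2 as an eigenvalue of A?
The characteristic polynomial is (x - 2)^5, so the factor x - 2 appears with exponent 5: the algebraic multiplicity is 5.

rank(A - 2I) = 3, so the eigenspace has dimension 5 - 3 = 2: the geometric multiplicity is 2.

Since 2 < 5, A is not diagonalizable.

algebraic multiplicity 5, geometric multiplicity 2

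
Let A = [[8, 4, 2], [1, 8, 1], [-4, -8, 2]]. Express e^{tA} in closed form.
e^{tA} = [[(2*t + 1)*e^{6*t}, 4*t*e^{6*t}, 2*t*e^{6*t}], [t*e^{6*t}, (2*t + 1)*e^{6*t}, t*e^{6*t}], [-4*t*e^{6*t}, -8*t*e^{6*t}, (1 - 4*t)*e^{6*t}]]

A has Jordan form J = [[6, 1, 0], [0, 6, 0], [0, 0, 6]] with A = PJP^{-1}, so e^{tA} = P e^{tJ} P^{-1}.

For a Jordan block J_k(λ), e^{tJ_k(λ)} = e^{λt} · (I + tN + t^2 N^2/2! + ... + t^{k-1} N^{k-1}/(k-1)!) where N is the nilpotent superdiagonal part.

Assembling the blocks and conjugating back gives the entries of e^{tA} as shown above.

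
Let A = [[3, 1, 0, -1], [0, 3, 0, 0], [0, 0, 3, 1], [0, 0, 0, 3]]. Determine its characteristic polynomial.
xI - A = [[x - 3, -1, 0, 1], [0, x - 3, 0, 0], [0, 0, x - 3, -1], [0, 0, 0, x - 3]].

Expanding det(xI - A) along the first row:
det(xI - A) = + (x - 3)·det([[x - 3, 0, 0], [0, x - 3, -1], [0, 0, x - 3]]) - (-1)·det([[0, 0, 0], [0, x - 3, -1], [0, 0, x - 3]]) + (0)·det([[0, x - 3, 0], [0, 0, -1], [0, 0, x - 3]]) - (1)·det([[0, x - 3, 0], [0, 0, x - 3], [0, 0, 0]]).

Evaluating gives χ_A(x) = x^4 - 12x^3 + 54x^2 - 108x + 81 = (x - 3)^4.

χ_A(x) = (x - 3)^4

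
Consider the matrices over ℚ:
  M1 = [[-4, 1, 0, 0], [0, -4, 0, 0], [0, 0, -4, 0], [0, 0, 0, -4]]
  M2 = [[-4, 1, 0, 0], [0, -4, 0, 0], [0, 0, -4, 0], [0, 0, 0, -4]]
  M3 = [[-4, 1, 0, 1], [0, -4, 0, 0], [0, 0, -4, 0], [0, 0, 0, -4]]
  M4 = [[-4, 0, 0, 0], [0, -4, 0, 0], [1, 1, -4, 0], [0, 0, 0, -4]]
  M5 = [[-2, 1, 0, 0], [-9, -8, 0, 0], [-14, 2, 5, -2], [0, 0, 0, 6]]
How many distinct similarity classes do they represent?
2 classes: {M1, M2, M3, M4}, {M5}

Characteristic polynomials: χ_{M1} = (x + 4)^4, χ_{M2} = (x + 4)^4, χ_{M3} = (x + 4)^4, χ_{M4} = (x + 4)^4, χ_{M5} = (x - 6)(x - 5)(x + 5)^2.

{M1, M2, M3, M4}: invariant factors x + 4, x + 4, (x + 4)^2.

{M5}: invariant factors (x - 6)(x - 5)(x + 5)^2.

Matrices are similar if and only if their invariant-factor lists agree; the partition into similarity classes is {M1, M2, M3, M4}, {M5}.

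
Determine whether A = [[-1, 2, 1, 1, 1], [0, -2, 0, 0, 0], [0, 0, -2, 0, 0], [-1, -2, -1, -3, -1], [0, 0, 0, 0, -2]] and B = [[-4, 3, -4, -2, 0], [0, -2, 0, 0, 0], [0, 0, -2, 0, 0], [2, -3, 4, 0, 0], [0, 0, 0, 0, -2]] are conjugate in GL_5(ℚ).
Two matrices over a field are similar if and only if they have the same invariant factors.

Both A and B have characteristic polynomial (x + 2)^5 and minimal polynomial (x + 2)^2. Computing further, both have invariant factors x + 2, x + 2, x + 2, (x + 2)^2. Hence A and B are similar.

Yes.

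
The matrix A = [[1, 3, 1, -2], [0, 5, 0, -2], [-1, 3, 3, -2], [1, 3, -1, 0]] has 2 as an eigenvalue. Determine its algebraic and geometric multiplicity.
The characteristic polynomial is (x - 3)(x - 2)^3, so the factor x - 2 appears with exponent 3: the algebraic multiplicity is 3.

rank(A - 2I) = 2, so the eigenspace has dimension 4 - 2 = 2: the geometric multiplicity is 2.

Since 2 < 3, A is not diagonalizable.

algebraic multiplicity 3, geometric multiplicity 2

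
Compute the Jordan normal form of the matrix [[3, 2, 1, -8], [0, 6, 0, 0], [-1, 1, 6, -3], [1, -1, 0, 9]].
J = [[6, 1, 0, 0], [0, 6, 1, 0], [0, 0, 6, 0], [0, 0, 0, 6]]

The characteristic polynomial is det(xI - A) = (x - 6)^4, so the eigenvalues are 6 (algebraic multiplicity 4).

For λ = 6: rank(A - 6I) = 2, rank((A - 6I)^2) = 1, rank((A - 6I)^3) = 0. The eigenspace has dimension 4 - 2 = 2, so there are 2 Jordan blocks; the rank sequence gives block sizes [3, 1].

Assembling the blocks gives the Jordan form J above.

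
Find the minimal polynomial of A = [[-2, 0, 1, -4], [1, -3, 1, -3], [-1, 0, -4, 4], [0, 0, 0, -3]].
m_A(x) = (x + 3)^2

The characteristic polynomial factors as (x + 3)^4. The minimal polynomial is ∏(x - λ)^{k_λ} where k_λ is the size of the largest Jordan block at λ.

For λ = -3: rank(A + 3I) = 2, and the largest Jordan block has size 2 (the smallest k with rank((A + 3I)^k) = rank((A + 3I)^(k+1))).

So m_A(x) = (x + 3)^2.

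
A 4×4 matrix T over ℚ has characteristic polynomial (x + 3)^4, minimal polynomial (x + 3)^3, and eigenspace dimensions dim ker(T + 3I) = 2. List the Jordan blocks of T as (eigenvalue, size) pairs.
Jordan blocks: (-3, 3), (-3, 1)

λ = -3: algebraic multiplicity 4 (exponent in χ_T), largest block size 3 (exponent in m_T), 2 blocks (geometric multiplicity). These force block sizes [3, 1].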